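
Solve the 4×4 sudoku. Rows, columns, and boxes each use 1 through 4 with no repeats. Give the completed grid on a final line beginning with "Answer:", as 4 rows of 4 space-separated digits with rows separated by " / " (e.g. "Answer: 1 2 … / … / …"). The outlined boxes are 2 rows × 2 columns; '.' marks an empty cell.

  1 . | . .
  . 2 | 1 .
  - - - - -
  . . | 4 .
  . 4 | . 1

Step 1. [r1c2∈{3}] r1c2's peers cover all but 3. So r1c2=3.
Step 2. [r4c3∈{2,3}] 3 has one home in col 3: r4c3 ⇒ r4c3=3.
Step 3. [r3c4∈{2}] r3c4 is down to just 2, so r3c4=2.
Step 4. [r2c1∈{4}] r2c1's peers cover all but 4 ⇒ r2c1=4.
Step 5. [r1c4∈{4}] r1c4 has the single candidate 4, so r1c4=4.
Step 6. [r1c3∈{2}] r1c3 has the single candidate 2. So r1c3=2.
Step 7. [r3c1∈{3}] r3c1 has the single candidate 3. So r3c1=3.
Step 8. [r4c1∈{2}] nothing but 2 survives at r4c1 ⇒ r4c1=2.
Step 9. [r3c2∈{1}] only 1 remains possible at r3c2. So r3c2=1.
Step 10. [r2c4∈{3}] nothing but 3 survives at r2c4. So r2c4=3.

Answer: 1 3 2 4 / 4 2 1 3 / 3 1 4 2 / 2 4 3 1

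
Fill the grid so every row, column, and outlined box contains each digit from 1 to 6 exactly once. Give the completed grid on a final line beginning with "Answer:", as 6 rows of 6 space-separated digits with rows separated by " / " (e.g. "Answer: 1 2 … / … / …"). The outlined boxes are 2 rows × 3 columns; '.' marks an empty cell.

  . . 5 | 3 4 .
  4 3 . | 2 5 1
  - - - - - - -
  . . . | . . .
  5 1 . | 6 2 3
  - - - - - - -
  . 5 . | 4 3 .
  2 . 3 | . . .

Step 1. [r6c5∈{1,6}] r6c5 is the only open cell in col 5 admitting 6, so r6c5=6.
Step 2. [r2c3∈{6}] r2c3 has the single candidate 6, so r2c3=6.
Step 3. [r3c6∈{4,5}] across col 6, 4 lands solely at r3c6. So r3c6=4.
Step 4. [r5c1∈{1,6}] row 5 places 6 nowhere but r5c1 ⇒ r5c1=6.
Step 5. [r6c4∈{1,5}] across row 6, 1 lands solely at r6c4. So r6c4=1.
Step 6. [r1c2∈{2}] r1c2 has the single candidate 2, so r1c2=2.
Step 7. [r3c1∈{3}] only 3 remains possible at r3c1 ⇒ r3c1=3.
Step 8. [r3c4∈{5}] nothing but 5 survives at r3c4, so r3c4=5.
Step 9. [r3c2∈{6}] r3c2 has the single candidate 6, so r3c2=6.
Step 10. [r6c2∈{4}] r6c2 has the single candidate 4 ⇒ r6c2=4.
Step 11. [r4c3∈{4}] r4c3 is down to just 4, so r4c3=4.
Step 12. [r6c6∈{5}] r6c6 has the single candidate 5. So r6c6=5.
Step 13. [r1c1∈{1}] nothing but 1 survives at r1c1. So r1c1=1.
Step 14. [r3c3∈{2}] only 2 remains possible at r3c3. So r3c3=2.
Step 15. [r1c6∈{6}] only 6 remains possible at r1c6 ⇒ r1c6=6.
Step 16. [r3c5∈{1}] r3c5 is down to just 1. So r3c5=1.
Step 17. [r5c6∈{2}] r5c6's peers cover all but 2. So r5c6=2.
Step 18. [r5c3∈{1}] only 1 remains possible at r5c3 ⇒ r5c3=1.

Answer: 1 2 5 3 4 6 / 4 3 6 2 5 1 / 3 6 2 5 1 4 / 5 1 4 6 2 3 / 6 5 1 4 3 2 / 2 4 3 1 6 5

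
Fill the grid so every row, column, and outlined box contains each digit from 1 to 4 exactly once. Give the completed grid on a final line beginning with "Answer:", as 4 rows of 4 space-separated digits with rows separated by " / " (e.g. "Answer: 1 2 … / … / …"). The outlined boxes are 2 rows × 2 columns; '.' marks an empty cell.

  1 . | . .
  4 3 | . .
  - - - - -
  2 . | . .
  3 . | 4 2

Step 1. [r2c4∈{1}] r2c4 is down to just 1, so r2c4=1.
Step 2. [r3c3∈{1,3}] col 3 places 1 nowhere but r3c3 ⇒ r3c3=1.
Step 3. [r1c3∈{2,3}] across col 3, 3 lands solely at r1c3, so r1c3=3.
Step 4. [r3c4∈{3}] nothing but 3 survives at r3c4. So r3c4=3.
Step 5. [r2c3∈{2}] r2c3 has the single candidate 2, so r2c3=2.
Step 6. [r1c2∈{2}] nothing but 2 survives at r1c2. So r1c2=2.
Step 7. [r3c2∈{4}] nothing but 4 survives at r3c2 ⇒ r3c2=4.
Step 8. [r1c4∈{4}] nothing but 4 survives at r1c4, so r1c4=4.
Step 9. [r4c2∈{1}] nothing but 1 survives at r4c2 ⇒ r4c2=1.

Answer: 1 2 3 4 / 4 3 2 1 / 2 4 1 3 / 3 1 4 2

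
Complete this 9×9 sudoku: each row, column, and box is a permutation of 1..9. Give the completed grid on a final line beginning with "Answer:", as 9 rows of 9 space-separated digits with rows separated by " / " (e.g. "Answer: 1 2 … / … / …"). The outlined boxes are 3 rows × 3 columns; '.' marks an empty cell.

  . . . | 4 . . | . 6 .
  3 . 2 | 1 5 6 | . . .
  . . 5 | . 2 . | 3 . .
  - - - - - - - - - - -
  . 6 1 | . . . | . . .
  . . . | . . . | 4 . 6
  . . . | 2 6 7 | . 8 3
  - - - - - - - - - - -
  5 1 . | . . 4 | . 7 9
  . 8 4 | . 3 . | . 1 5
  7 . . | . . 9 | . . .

Step 1. [r6c3∈{9}] only 9 remains possible at r6c3. So r6c3=9.
Step 2. [r7c7∈{2,6,8}] r7c7 is the only open cell in row 7 admitting 2. So r7c7=2.
Step 3. [r1c5∈{7,8,9}] col 5 places 7 nowhere but r1c5. So r1c5=7.
Step 4. [r1c3∈{8}] r1c3's peers cover all but 8. So r1c3=8.
Step 5. [r3c4∈{8,9}] in box 2, 9 fits only at r3c4. So r3c4=9.
Step 6. [r3c8∈{4}] r3c8 has the single candidate 4 ⇒ r3c8=4.
Step 7. [r2c8∈{9}] r2c8 has the single candidate 9, so r2c8=9.
Step 8. [r7c5∈{8}] r7c5 has the single candidate 8. So r7c5=8.
Step 9. [r5c6∈{1,3,5,8}] in col 6, 1 fits only at r5c6 ⇒ r5c6=1.
Step 10. [r4c6∈{3,5,8}] across col 6, 5 lands solely at r4c6. So r4c6=5.
Step 11. [r7c3∈{3,6}] r7c3 is the only open cell in row 7 admitting 3 ⇒ r7c3=3.
Step 12. [r5c2∈{2,3,5,7}] in col 2, 3 fits only at r5c2 ⇒ r5c2=3.
Step 13. [r8c7∈{6}] r8c7 is down to just 6 ⇒ r8c7=6.
Step 14. [r4c8∈{2}] r4c8 is down to just 2 ⇒ r4c8=2.
Step 15. [r4c9∈{7}] only 7 remains possible at r4c9 ⇒ r4c9=7.
Step 16. [r2c9∈{8}] only 8 remains possible at r2c9 ⇒ r2c9=8.
Step 17. [r3c9∈{1}] r3c9 is down to just 1, so r3c9=1.
Step 18. [r4c5∈{4,9}] in col 5, 4 fits only at r4c5. So r4c5=4.
Step 19. [r4c1∈{8}] r4c1 has the single candidate 8 ⇒ r4c1=8.
Step 20. [r6c2∈{4,5}] across col 2, 5 lands solely at r6c2 ⇒ r6c2=5.
Step 21. [r8c1∈{2,9}] across row 8, 9 lands solely at r8c1, so r8c1=9.
Step 22. [r3c2∈{7}] r3c2 has the single candidate 7. So r3c2=7.
Step 23. [r9c4∈{5,6}] across row 9, 5 lands solely at r9c4 ⇒ r9c4=5.
Step 24. [r9c5∈{1}] r9c5's peers cover all but 1, so r9c5=1.
Step 25. [r5c4∈{8}] r5c4 has the single candidate 8 ⇒ r5c4=8.
Step 26. [r4c7∈{9}] nothing but 9 survives at r4c7. So r4c7=9.
Step 27. [r1c2∈{9}] r1c2 is down to just 9, so r1c2=9.
Step 28. [r9c8∈{3}] r9c8 is down to just 3 ⇒ r9c8=3.
Step 29. [r2c7∈{7}] r2c7 has the single candidate 7, so r2c7=7.
Step 30. [r1c9∈{2}] r1c9 is down to just 2 ⇒ r1c9=2.
Step 31. [r2c2∈{4}] nothing but 4 survives at r2c2 ⇒ r2c2=4.
Step 32. [r3c6∈{8}] nothing but 8 survives at r3c6, so r3c6=8.
Step 33. [r4c4∈{3}] r4c4 has the single candidate 3 ⇒ r4c4=3.
Step 34. [r5c1∈{2}] r5c1 is down to just 2. So r5c1=2.
Step 35. [r3c1∈{6}] r3c1's peers cover all but 6 ⇒ r3c1=6.
Step 36. [r5c3∈{7}] nothing but 7 survives at r5c3 ⇒ r5c3=7.
Step 37. [r9c2∈{2}] nothing but 2 survives at r9c2, so r9c2=2.
Step 38. [r8c4∈{7}] r8c4's peers cover all but 7. So r8c4=7.
Step 39. [r9c3∈{6}] only 6 remains possible at r9c3, so r9c3=6.
Step 40. [r7c4∈{6}] r7c4 has the single candidate 6, so r7c4=6.
Step 41. [r6c7∈{1}] r6c7's peers cover all but 1. So r6c7=1.
Step 42. [r5c5∈{9}] only 9 remains possible at r5c5. So r5c5=9.
Step 43. [r1c6∈{3}] r1c6 is down to just 3, so r1c6=3.
Step 44. [r6c1∈{4}] only 4 remains possible at r6c1, so r6c1=4.
Step 45. [r9c7∈{8}] only 8 remains possible at r9c7 ⇒ r9c7=8.
Step 46. [r1c7∈{5}] nothing but 5 survives at r1c7. So r1c7=5.
Step 47. [r5c8∈{5}] r5c8 has the single candidate 5. So r5c8=5.
Step 48. [r8c6∈{2}] only 2 remains possible at r8c6, so r8c6=2.
Step 49. [r9c9∈{4}] nothing but 4 survives at r9c9, so r9c9=4.
Step 50. [r1c1∈{1}] r1c1 is down to just 1. So r1c1=1.

Answer: 1 9 8 4 7 3 5 6 2 / 3 4 2 1 5 6 7 9 8 / 6 7 5 9 2 8 3 4 1 / 8 6 1 3 4 5 9 2 7 / 2 3 7 8 9 1 4 5 6 / 4 5 9 2 6 7 1 8 3 / 5 1 3 6 8 4 2 7 9 / 9 8 4 7 3 2 6 1 5 / 7 2 6 5 1 9 8 3 4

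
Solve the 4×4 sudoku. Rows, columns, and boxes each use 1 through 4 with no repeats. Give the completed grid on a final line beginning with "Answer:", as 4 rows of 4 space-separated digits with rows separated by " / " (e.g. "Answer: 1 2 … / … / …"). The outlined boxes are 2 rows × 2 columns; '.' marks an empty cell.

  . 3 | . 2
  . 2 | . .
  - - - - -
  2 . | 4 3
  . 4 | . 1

Step 1. [r1c1∈{1,4}] row 1 places 4 nowhere but r1c1 ⇒ r1c1=4.
Step 2. [r1c3∈{1}] only 1 remains possible at r1c3. So r1c3=1.
Step 3. [r2c3∈{3}] r2c3 has the single candidate 3. So r2c3=3.
Step 4. [r4c3∈{2}] r4c3 is down to just 2. So r4c3=2.
Step 5. [r3c2∈{1}] r3c2 has the single candidate 1 ⇒ r3c2=1.
Step 6. [r4c1∈{3}] r4c1 is down to just 3. So r4c1=3.
Step 7. [r2c4∈{4}] r2c4's peers cover all but 4. So r2c4=4.
Step 8. [r2c1∈{1}] r2c1's peers cover all but 1, so r2c1=1.

Answer: 4 3 1 2 / 1 2 3 4 / 2 1 4 3 / 3 4 2 1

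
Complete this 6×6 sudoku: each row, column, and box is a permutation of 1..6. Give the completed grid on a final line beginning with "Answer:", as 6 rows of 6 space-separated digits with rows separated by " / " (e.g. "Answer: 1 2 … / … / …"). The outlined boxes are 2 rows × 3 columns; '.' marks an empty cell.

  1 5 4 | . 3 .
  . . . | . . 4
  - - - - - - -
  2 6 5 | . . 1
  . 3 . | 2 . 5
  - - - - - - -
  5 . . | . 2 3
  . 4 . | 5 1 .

Step 1. [r6c6∈{6}] r6c6's peers cover all but 6 ⇒ r6c6=6.
Step 2. [r2c1∈{3,6}] across col 1, 6 lands solely at r2c1, so r2c1=6.
Step 3. [r3c5∈{4}] only 4 remains possible at r3c5. So r3c5=4.
Step 4. [r2c3∈{2,3}] row 2 places 3 nowhere but r2c3. So r2c3=3.
Step 5. [r5c2∈{1}] r5c2 is down to just 1 ⇒ r5c2=1.
Step 6. [r1c4∈{6}] nothing but 6 survives at r1c4 ⇒ r1c4=6.
Step 7. [r4c5∈{6}] r4c5 is down to just 6, so r4c5=6.
Step 8. [r5c4∈{4}] only 4 remains possible at r5c4. So r5c4=4.
Step 9. [r2c5∈{5}] r2c5's peers cover all but 5. So r2c5=5.
Step 10. [r4c1∈{4}] r4c1 has the single candidate 4, so r4c1=4.
Step 11. [r4c3∈{1}] r4c3's peers cover all but 1, so r4c3=1.
Step 12. [r2c2∈{2}] r2c2 has the single candidate 2 ⇒ r2c2=2.
Step 13. [r6c1∈{3}] only 3 remains possible at r6c1, so r6c1=3.
Step 14. [r5c3∈{6}] r5c3 has the single candidate 6, so r5c3=6.
Step 15. [r3c4∈{3}] nothing but 3 survives at r3c4. So r3c4=3.
Step 16. [r2c4∈{1}] r2c4's peers cover all but 1 ⇒ r2c4=1.
Step 17. [r1c6∈{2}] r1c6's peers cover all but 2, so r1c6=2.
Step 18. [r6c3∈{2}] nothing but 2 survives at r6c3. So r6c3=2.

Answer: 1 5 4 6 3 2 / 6 2 3 1 5 4 / 2 6 5 3 4 1 / 4 3 1 2 6 5 / 5 1 6 4 2 3 / 3 4 2 5 1 6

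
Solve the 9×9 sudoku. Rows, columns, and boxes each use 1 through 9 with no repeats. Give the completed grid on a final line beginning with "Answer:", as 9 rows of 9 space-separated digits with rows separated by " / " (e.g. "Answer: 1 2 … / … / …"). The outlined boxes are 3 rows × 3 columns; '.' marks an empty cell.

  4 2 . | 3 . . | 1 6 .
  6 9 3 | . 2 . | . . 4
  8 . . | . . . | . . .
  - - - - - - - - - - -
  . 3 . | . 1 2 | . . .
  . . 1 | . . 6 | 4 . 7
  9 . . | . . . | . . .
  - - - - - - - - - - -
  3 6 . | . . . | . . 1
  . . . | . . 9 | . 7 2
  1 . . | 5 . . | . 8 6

Step 1. [r2c8∈{5}] nothing but 5 survives at r2c8. So r2c8=5.
Step 2. [r8c1∈{5}] r8c1 has the single candidate 5. So r8c1=5.
Step 3. [r4c8∈{9}] only 9 remains possible at r4c8 ⇒ r4c8=9.
Step 4. [r9c3∈{2,4,7,9}] in row 9, 2 fits only at r9c3. So r9c3=2.
Step 5. [r8c4∈{1,4,6,8}] across row 8, 1 lands solely at r8c4, so r8c4=1.
Step 6. [r8c7∈{3}] r8c7 is down to just 3. So r8c7=3.
Step 7. [r7c8∈{4}] nothing but 4 survives at r7c8. So r7c8=4.
Step 8. [r3c4∈{4,6,7,9}] in col 4, 6 fits only at r3c4 ⇒ r3c4=6.
Step 9. [r4c1∈{7}] nothing but 7 survives at r4c1, so r4c1=7.
Step 10. [r2c6∈{1,7,8}] across row 2, 1 lands solely at r2c6. So r2c6=1.
Step 11. [r7c3∈{7,8,9}] col 3 places 9 nowhere but r7c3 ⇒ r7c3=9.
Step 12. [r9c2∈{4,7}] r9c2 is the only open cell in box 7 admitting 7, so r9c2=7.
Step 13. [r8c5∈{4,6,8}] across row 8, 6 lands solely at r8c5. So r8c5=6.
Step 14. [r7c7∈{5}] nothing but 5 survives at r7c7 ⇒ r7c7=5.
Step 15. [r7c4∈{2,7,8}] row 7 places 2 nowhere but r7c4, so r7c4=2.
Step 16. [r5c4∈{8,9}] in col 4, 9 fits only at r5c4. So r5c4=9.
Step 17. [r6c8∈{1,2,3}] in row 6, 1 fits only at r6c8 ⇒ r6c8=1.
Step 18. [r6c7∈{2,6,8}] across row 6, 2 lands solely at r6c7, so r6c7=2.
Step 19. [r6c3∈{4,5,6,8}] 6 has one home in row 6: r6c3. So r6c3=6.
Step 20. [r5c8∈{3}] r5c8's peers cover all but 3. So r5c8=3.
Step 21. [r4c7∈{6,8}] r4c7 is the only open cell in row 4 admitting 6. So r4c7=6.
Step 22. [r2c7∈{7,8}] 8 has one home in col 7: r2c7, so r2c7=8.
Step 23. [r2c4∈{7}] r2c4's peers cover all but 7 ⇒ r2c4=7.
Step 24. [r1c9∈{9}] r1c9 is down to just 9, so r1c9=9.
Step 25. [r3c5∈{4,5,9}] in row 3, 9 fits only at r3c5. So r3c5=9.
Step 26. [r3c6∈{4,5}] across row 3, 4 lands solely at r3c6. So r3c6=4.
Step 27. [r9c5∈{3,4}] row 9 places 4 nowhere but r9c5. So r9c5=4.
Step 28. [r6c5∈{3,5,7,8}] 3 has one home in col 5: r6c5, so r6c5=3.
Step 29. [r6c6∈{5,7,8}] across row 6, 7 lands solely at r6c6 ⇒ r6c6=7.
Step 30. [r5c5∈{5,8}] in box 5, 5 fits only at r5c5, so r5c5=5.
Step 31. [r5c2∈{8}] r5c2 has the single candidate 8. So r5c2=8.
Step 32. [r1c3∈{5,7}] r1c3 is the only open cell in row 1 admitting 7 ⇒ r1c3=7.
Step 33. [r7c6∈{8}] only 8 remains possible at r7c6. So r7c6=8.
Step 34. [r8c2∈{4}] r8c2 has the single candidate 4 ⇒ r8c2=4.
Step 35. [r6c2∈{5}] only 5 remains possible at r6c2 ⇒ r6c2=5.
Step 36. [r6c9∈{8}] nothing but 8 survives at r6c9. So r6c9=8.
Step 37. [r4c3∈{4}] r4c3's peers cover all but 4. So r4c3=4.
Step 38. [r3c2∈{1}] r3c2's peers cover all but 1. So r3c2=1.
Step 39. [r8c3∈{8}] only 8 remains possible at r8c3. So r8c3=8.
Step 40. [r7c5∈{7}] only 7 remains possible at r7c5 ⇒ r7c5=7.
Step 41. [r3c7∈{7}] r3c7 has the single candidate 7. So r3c7=7.
Step 42. [r5c1∈{2}] r5c1's peers cover all but 2 ⇒ r5c1=2.
Step 43. [r4c9∈{5}] r4c9 has the single candidate 5, so r4c9=5.
Step 44. [r9c6∈{3}] r9c6's peers cover all but 3 ⇒ r9c6=3.
Step 45. [r3c9∈{3}] only 3 remains possible at r3c9. So r3c9=3.
Step 46. [r3c8∈{2}] only 2 remains possible at r3c8. So r3c8=2.
Step 47. [r3c3∈{5}] only 5 remains possible at r3c3. So r3c3=5.
Step 48. [r9c7∈{9}] r9c7 is down to just 9, so r9c7=9.
Step 49. [r1c5∈{8}] r1c5 has the single candidate 8 ⇒ r1c5=8.
Step 50. [r6c4∈{4}] only 4 remains possible at r6c4. So r6c4=4.
Step 51. [r4c4∈{8}] only 8 remains possible at r4c4, so r4c4=8.
Step 52. [r1c6∈{5}] only 5 remains possible at r1c6 ⇒ r1c6=5.

Answer: 4 2 7 3 8 5 1 6 9 / 6 9 3 7 2 1 8 5 4 / 8 1 5 6 9 4 7 2 3 / 7 3 4 8 1 2 6 9 5 / 2 8 1 9 5 6 4 3 7 / 9 5 6 4 3 7 2 1 8 / 3 6 9 2 7 8 5 4 1 / 5 4 8 1 6 9 3 7 2 / 1 7 2 5 4 3 9 8 6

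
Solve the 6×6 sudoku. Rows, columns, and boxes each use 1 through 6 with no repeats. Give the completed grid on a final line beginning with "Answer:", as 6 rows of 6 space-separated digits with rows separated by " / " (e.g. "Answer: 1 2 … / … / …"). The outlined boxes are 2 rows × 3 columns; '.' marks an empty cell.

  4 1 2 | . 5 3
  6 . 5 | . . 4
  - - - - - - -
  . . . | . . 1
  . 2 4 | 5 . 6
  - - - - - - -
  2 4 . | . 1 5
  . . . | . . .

Step 1. [r6c5∈{2,3,4,6}] in col 5, 6 fits only at r6c5 ⇒ r6c5=6.
Step 2. [r6c4∈{2,3,4}] 4 has one home in row 6: r6c4 ⇒ r6c4=4.
Step 3. [r4c5∈{3}] r4c5 has the single candidate 3, so r4c5=3.
Step 4. [r3c2∈{3,5,6}] in col 2, 6 fits only at r3c2. So r3c2=6.
Step 5. [r3c3∈{3}] nothing but 3 survives at r3c3, so r3c3=3.
Step 6. [r6c1∈{1,3,5}] across col 1, 3 lands solely at r6c1. So r6c1=3.
Step 7. [r3c4∈{2}] r3c4 has the single candidate 2, so r3c4=2.
Step 8. [r3c5∈{4}] r3c5 is down to just 4, so r3c5=4.
Step 9. [r5c3∈{6}] r5c3's peers cover all but 6 ⇒ r5c3=6.
Step 10. [r2c2∈{3}] nothing but 3 survives at r2c2 ⇒ r2c2=3.
Step 11. [r6c3∈{1}] r6c3 has the single candidate 1. So r6c3=1.
Step 12. [r2c5∈{2}] nothing but 2 survives at r2c5 ⇒ r2c5=2.
Step 13. [r3c1∈{5}] r3c1's peers cover all but 5 ⇒ r3c1=5.
Step 14. [r6c2∈{5}] r6c2 is down to just 5. So r6c2=5.
Step 15. [r6c6∈{2}] r6c6 is down to just 2, so r6c6=2.
Step 16. [r5c4∈{3}] r5c4 has the single candidate 3, so r5c4=3.
Step 17. [r2c4∈{1}] r2c4 has the single candidate 1 ⇒ r2c4=1.
Step 18. [r1c4∈{6}] nothing but 6 survives at r1c4. So r1c4=6.
Step 19. [r4c1∈{1}] r4c1 has the single candidate 1 ⇒ r4c1=1.

Answer: 4 1 2 6 5 3 / 6 3 5 1 2 4 / 5 6 3 2 4 1 / 1 2 4 5 3 6 / 2 4 6 3 1 5 / 3 5 1 4 6 2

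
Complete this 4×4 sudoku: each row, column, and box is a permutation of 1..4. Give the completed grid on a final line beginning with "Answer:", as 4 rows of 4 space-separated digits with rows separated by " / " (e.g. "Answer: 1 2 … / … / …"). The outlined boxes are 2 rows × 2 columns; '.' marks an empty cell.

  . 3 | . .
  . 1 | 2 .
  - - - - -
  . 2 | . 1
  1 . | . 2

Step 1. [r1c4∈{4}] only 4 remains possible at r1c4. So r1c4=4.
Step 2. [r3c1∈{3,4}] across col 1, 3 lands solely at r3c1 ⇒ r3c1=3.
Step 3. [r3c3∈{4}] r3c3 has the single candidate 4 ⇒ r3c3=4.
Step 4. [r1c3∈{1}] nothing but 1 survives at r1c3, so r1c3=1.
Step 5. [r4c3∈{3}] nothing but 3 survives at r4c3, so r4c3=3.
Step 6. [r4c2∈{4}] nothing but 4 survives at r4c2 ⇒ r4c2=4.
Step 7. [r1c1∈{2}] only 2 remains possible at r1c1. So r1c1=2.
Step 8. [r2c1∈{4}] r2c1 is down to just 4, so r2c1=4.
Step 9. [r2c4∈{3}] r2c4's peers cover all but 3. So r2c4=3.

Answer: 2 3 1 4 / 4 1 2 3 / 3 2 4 1 / 1 4 3 2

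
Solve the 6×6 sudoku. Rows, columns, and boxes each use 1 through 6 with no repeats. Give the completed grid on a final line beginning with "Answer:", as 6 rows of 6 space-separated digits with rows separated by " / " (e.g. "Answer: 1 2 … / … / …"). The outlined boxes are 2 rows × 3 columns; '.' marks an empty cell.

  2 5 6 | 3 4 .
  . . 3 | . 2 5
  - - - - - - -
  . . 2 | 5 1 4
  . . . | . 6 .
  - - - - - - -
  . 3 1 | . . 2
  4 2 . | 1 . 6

Step 1. [r6c3∈{5}] nothing but 5 survives at r6c3 ⇒ r6c3=5.
Step 2. [r3c1∈{3,6}] in row 3, 3 fits only at r3c1 ⇒ r3c1=3.
Step 3. [r2c2∈{1,4}] across row 2, 4 lands solely at r2c2. So r2c2=4.
Step 4. [r4c2∈{1}] r4c2 is down to just 1 ⇒ r4c2=1.
Step 5. [r5c1∈{6}] r5c1 has the single candidate 6. So r5c1=6.
Step 6. [r1c6∈{1}] only 1 remains possible at r1c6 ⇒ r1c6=1.
Step 7. [r2c1∈{1}] r2c1 is down to just 1 ⇒ r2c1=1.
Step 8. [r5c4∈{4}] r5c4's peers cover all but 4. So r5c4=4.
Step 9. [r2c4∈{6}] nothing but 6 survives at r2c4. So r2c4=6.
Step 10. [r4c4∈{2}] r4c4's peers cover all but 2. So r4c4=2.
Step 11. [r4c6∈{3}] nothing but 3 survives at r4c6 ⇒ r4c6=3.
Step 12. [r4c1∈{5}] r4c1's peers cover all but 5 ⇒ r4c1=5.
Step 13. [r6c5∈{3}] only 3 remains possible at r6c5. So r6c5=3.
Step 14. [r3c2∈{6}] only 6 remains possible at r3c2. So r3c2=6.
Step 15. [r5c5∈{5}] r5c5's peers cover all but 5, so r5c5=5.
Step 16. [r4c3∈{4}] r4c3 is down to just 4, so r4c3=4.

Answer: 2 5 6 3 4 1 / 1 4 3 6 2 5 / 3 6 2 5 1 4 / 5 1 4 2 6 3 / 6 3 1 4 5 2 / 4 2 5 1 3 6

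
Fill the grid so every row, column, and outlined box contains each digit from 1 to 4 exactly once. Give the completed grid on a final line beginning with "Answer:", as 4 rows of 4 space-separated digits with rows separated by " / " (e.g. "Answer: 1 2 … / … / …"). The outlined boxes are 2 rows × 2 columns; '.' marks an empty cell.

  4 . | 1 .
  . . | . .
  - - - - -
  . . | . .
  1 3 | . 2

Step 1. [r2c3∈{2,3,4}] across col 3, 2 lands solely at r2c3 ⇒ r2c3=2.
Step 2. [r3c2∈{2,4}] in col 2, 4 fits only at r3c2, so r3c2=4.
Step 3. [r1c4∈{3}] only 3 remains possible at r1c4 ⇒ r1c4=3.
Step 4. [r1c2∈{2}] r1c2 is down to just 2, so r1c2=2.
Step 5. [r2c4∈{4}] only 4 remains possible at r2c4 ⇒ r2c4=4.
Step 6. [r3c4∈{1}] r3c4 is down to just 1 ⇒ r3c4=1.
Step 7. [r3c1∈{2}] r3c1 has the single candidate 2, so r3c1=2.
Step 8. [r3c3∈{3}] nothing but 3 survives at r3c3. So r3c3=3.
Step 9. [r4c3∈{4}] r4c3 is down to just 4, so r4c3=4.
Step 10. [r2c1∈{3}] only 3 remains possible at r2c1, so r2c1=3.
Step 11. [r2c2∈{1}] r2c2 has the single candidate 1. So r2c2=1.

Answer: 4 2 1 3 / 3 1 2 4 / 2 4 3 1 / 1 3 4 2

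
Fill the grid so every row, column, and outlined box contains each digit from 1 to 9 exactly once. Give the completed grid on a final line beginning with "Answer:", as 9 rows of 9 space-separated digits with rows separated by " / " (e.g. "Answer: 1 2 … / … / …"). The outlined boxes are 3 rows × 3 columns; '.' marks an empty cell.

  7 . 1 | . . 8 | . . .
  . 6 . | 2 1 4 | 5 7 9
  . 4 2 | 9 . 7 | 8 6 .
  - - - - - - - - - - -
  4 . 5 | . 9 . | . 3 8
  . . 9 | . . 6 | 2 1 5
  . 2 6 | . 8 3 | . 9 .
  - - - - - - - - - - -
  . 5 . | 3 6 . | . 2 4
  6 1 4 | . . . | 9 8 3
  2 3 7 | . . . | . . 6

Step 1. [r6c4∈{1,4,5,7}] r6c4 is the only open cell in row 6 admitting 5, so r6c4=5.
Step 2. [r1c5∈{3,5}] row 1 places 5 nowhere but r1c5, so r1c5=5.
Step 3. [r9c6∈{1,5,9}] across row 9, 9 lands solely at r9c6 ⇒ r9c6=9.
Step 4. [r7c6∈{1}] only 1 remains possible at r7c6, so r7c6=1.
Step 5. [r4c2∈{7}] nothing but 7 survives at r4c2 ⇒ r4c2=7.
Step 6. [r2c3∈{3,8}] col 3 places 3 nowhere but r2c3, so r2c3=3.
Step 7. [r8c5∈{2,7}] 2 has one home in col 5: r8c5 ⇒ r8c5=2.
Step 8. [r9c5∈{4}] r9c5 is down to just 4. So r9c5=4.
Step 9. [r2c1∈{8}] r2c1's peers cover all but 8. So r2c1=8.
Step 10. [r6c7∈{4,7}] in row 6, 4 fits only at r6c7 ⇒ r6c7=4.
Step 11. [r5c4∈{4,7}] row 5 places 4 nowhere but r5c4 ⇒ r5c4=4.
Step 12. [r9c8∈{5}] r9c8's peers cover all but 5 ⇒ r9c8=5.
Step 13. [r5c5∈{7}] nothing but 7 survives at r5c5, so r5c5=7.
Step 14. [r8c4∈{7}] r8c4 has the single candidate 7, so r8c4=7.
Step 15. [r8c6∈{5}] r8c6's peers cover all but 5. So r8c6=5.
Step 16. [r5c1∈{3}] r5c1's peers cover all but 3 ⇒ r5c1=3.
Step 17. [r3c9∈{1}] r3c9 has the single candidate 1 ⇒ r3c9=1.
Step 18. [r3c5∈{3}] only 3 remains possible at r3c5, so r3c5=3.
Step 19. [r1c8∈{4}] only 4 remains possible at r1c8, so r1c8=4.
Step 20. [r9c7∈{1}] only 1 remains possible at r9c7, so r9c7=1.
Step 21. [r7c1∈{9}] only 9 remains possible at r7c1 ⇒ r7c1=9.
Step 22. [r1c7∈{3}] r1c7's peers cover all but 3, so r1c7=3.
Step 23. [r1c9∈{2}] r1c9's peers cover all but 2. So r1c9=2.
Step 24. [r6c9∈{7}] r6c9 has the single candidate 7. So r6c9=7.
Step 25. [r1c2∈{9}] r1c2 is down to just 9. So r1c2=9.
Step 26. [r1c4∈{6}] nothing but 6 survives at r1c4. So r1c4=6.
Step 27. [r4c6∈{2}] r4c6 has the single candidate 2, so r4c6=2.
Step 28. [r6c1∈{1}] r6c1 is down to just 1, so r6c1=1.
Step 29. [r5c2∈{8}] nothing but 8 survives at r5c2. So r5c2=8.
Step 30. [r7c7∈{7}] r7c7's peers cover all but 7 ⇒ r7c7=7.
Step 31. [r4c7∈{6}] r4c7's peers cover all but 6 ⇒ r4c7=6.
Step 32. [r7c3∈{8}] nothing but 8 survives at r7c3, so r7c3=8.
Step 33. [r4c4∈{1}] nothing but 1 survives at r4c4 ⇒ r4c4=1.
Step 34. [r3c1∈{5}] r3c1 has the single candidate 5. So r3c1=5.
Step 35. [r9c4∈{8}] r9c4's peers cover all but 8, so r9c4=8.

Answer: 7 9 1 6 5 8 3 4 2 / 8 6 3 2 1 4 5 7 9 / 5 4 2 9 3 7 8 6 1 / 4 7 5 1 9 2 6 3 8 / 3 8 9 4 7 6 2 1 5 / 1 2 6 5 8 3 4 9 7 / 9 5 8 3 6 1 7 2 4 / 6 1 4 7 2 5 9 8 3 / 2 3 7 8 4 9 1 5 6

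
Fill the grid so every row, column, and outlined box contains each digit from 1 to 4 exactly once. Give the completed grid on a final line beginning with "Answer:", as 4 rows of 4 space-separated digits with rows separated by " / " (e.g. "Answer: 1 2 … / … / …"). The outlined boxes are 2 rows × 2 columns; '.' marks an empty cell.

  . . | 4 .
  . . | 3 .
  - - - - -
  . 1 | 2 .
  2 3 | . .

Step 1. [r2c2∈{2,4}] r2c2 is the only open cell in col 2 admitting 4. So r2c2=4.
Step 2. [r2c4∈{1,2}] across row 2, 2 lands solely at r2c4 ⇒ r2c4=2.
Step 3. [r1c4∈{1}] nothing but 1 survives at r1c4. So r1c4=1.
Step 4. [r3c4∈{3,4}] in row 3, 3 fits only at r3c4, so r3c4=3.
Step 5. [r4c3∈{1}] r4c3's peers cover all but 1, so r4c3=1.
Step 6. [r4c4∈{4}] r4c4 has the single candidate 4, so r4c4=4.
Step 7. [r1c2∈{2}] r1c2 is down to just 2 ⇒ r1c2=2.
Step 8. [r3c1∈{4}] nothing but 4 survives at r3c1. So r3c1=4.
Step 9. [r2c1∈{1}] r2c1 has the single candidate 1. So r2c1=1.
Step 10. [r1c1∈{3}] r1c1 is down to just 3, so r1c1=3.

Answer: 3 2 4 1 / 1 4 3 2 / 4 1 2 3 / 2 3 1 4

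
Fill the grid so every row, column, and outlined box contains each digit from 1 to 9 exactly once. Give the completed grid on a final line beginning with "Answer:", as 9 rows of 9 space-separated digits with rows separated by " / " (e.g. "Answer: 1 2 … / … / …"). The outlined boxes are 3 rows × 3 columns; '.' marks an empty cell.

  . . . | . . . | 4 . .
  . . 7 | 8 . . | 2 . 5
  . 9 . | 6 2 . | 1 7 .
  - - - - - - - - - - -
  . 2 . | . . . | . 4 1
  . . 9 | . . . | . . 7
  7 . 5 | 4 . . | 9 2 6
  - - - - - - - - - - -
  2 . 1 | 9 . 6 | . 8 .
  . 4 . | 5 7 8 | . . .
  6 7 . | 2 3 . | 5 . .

Step 1. [r8c3∈{3}] nothing but 3 survives at r8c3, so r8c3=3.
Step 2. [r9c6∈{1,4}] box 8 places 1 nowhere but r9c6, so r9c6=1.
Step 3. [r6c6∈{3}] r6c6's peers cover all but 3, so r6c6=3.
Step 4. [r1c4∈{1,3,7}] col 4 places 3 nowhere but r1c4 ⇒ r1c4=3.
Step 5. [r9c8∈{9}] r9c8's peers cover all but 9 ⇒ r9c8=9.
Step 6. [r5c1∈{1,3,4,8}] r5c1 is the only open cell in row 5 admitting 4. So r5c1=4.
Step 7. [r1c8∈{6}] nothing but 6 survives at r1c8. So r1c8=6.
Step 8. [r2c8∈{3}] r2c8 is down to just 3, so r2c8=3.
Step 9. [r5c2∈{1,3,6,8}] r5c2 is the only open cell in col 2 admitting 3 ⇒ r5c2=3.
Step 10. [r4c1∈{8}] r4c1's peers cover all but 8. So r4c1=8.
Step 11. [r1c2∈{1,5,8}] col 2 places 8 nowhere but r1c2 ⇒ r1c2=8.
Step 12. [r5c5∈{1,5,6,8}] r5c5 is the only open cell in row 5 admitting 6 ⇒ r5c5=6.
Step 13. [r2c1∈{1}] nothing but 1 survives at r2c1 ⇒ r2c1=1.
Step 14. [r1c5∈{1,5,9}] 1 has one home in row 1: r1c5 ⇒ r1c5=1.
Step 15. [r4c5∈{5,9}] r4c5 is the only open cell in col 5 admitting 5. So r4c5=5.
Step 16. [r2c5∈{4,9}] across col 5, 9 lands solely at r2c5. So r2c5=9.
Step 17. [r7c9∈{3,4}] in col 9, 3 fits only at r7c9 ⇒ r7c9=3.
Step 18. [r1c6∈{5,7}] across row 1, 7 lands solely at r1c6 ⇒ r1c6=7.
Step 19. [r3c6∈{4,5}] col 6 places 5 nowhere but r3c6 ⇒ r3c6=5.
Step 20. [r1c1∈{5}] r1c1 is down to just 5, so r1c1=5.
Step 21. [r5c4∈{1}] r5c4's peers cover all but 1. So r5c4=1.
Step 22. [r7c5∈{4}] nothing but 4 survives at r7c5, so r7c5=4.
Step 23. [r8c7∈{6}] r8c7 is down to just 6 ⇒ r8c7=6.
Step 24. [r7c7∈{7}] only 7 remains possible at r7c7 ⇒ r7c7=7.
Step 25. [r4c6∈{9}] r4c6 is down to just 9 ⇒ r4c6=9.
Step 26. [r9c9∈{4}] only 4 remains possible at r9c9. So r9c9=4.
Step 27. [r6c5∈{8}] r6c5 is down to just 8. So r6c5=8.
Step 28. [r6c2∈{1}] r6c2 is down to just 1 ⇒ r6c2=1.
Step 29. [r8c9∈{2}] r8c9 has the single candidate 2 ⇒ r8c9=2.
Step 30. [r4c7∈{3}] r4c7's peers cover all but 3 ⇒ r4c7=3.
Step 31. [r1c9∈{9}] r1c9's peers cover all but 9. So r1c9=9.
Step 32. [r1c3∈{2}] only 2 remains possible at r1c3, so r1c3=2.
Step 33. [r3c1∈{3}] r3c1 has the single candidate 3 ⇒ r3c1=3.
Step 34. [r5c8∈{5}] r5c8 is down to just 5 ⇒ r5c8=5.
Step 35. [r5c7∈{8}] r5c7 has the single candidate 8 ⇒ r5c7=8.
Step 36. [r2c6∈{4}] r2c6's peers cover all but 4 ⇒ r2c6=4.
Step 37. [r4c4∈{7}] only 7 remains possible at r4c4, so r4c4=7.
Step 38. [r4c3∈{6}] r4c3's peers cover all but 6 ⇒ r4c3=6.
Step 39. [r3c3∈{4}] r3c3 is down to just 4, so r3c3=4.
Step 40. [r7c2∈{5}] r7c2 is down to just 5 ⇒ r7c2=5.
Step 41. [r3c9∈{8}] r3c9 is down to just 8 ⇒ r3c9=8.
Step 42. [r5c6∈{2}] r5c6 has the single candidate 2, so r5c6=2.
Step 43. [r8c8∈{1}] only 1 remains possible at r8c8 ⇒ r8c8=1.
Step 44. [r2c2∈{6}] r2c2's peers cover all but 6 ⇒ r2c2=6.
Step 45. [r9c3∈{8}] r9c3 is down to just 8, so r9c3=8.
Step 46. [r8c1∈{9}] r8c1 has the single candidate 9, so r8c1=9.

Answer: 5 8 2 3 1 7 4 6 9 / 1 6 7 8 9 4 2 3 5 / 3 9 4 6 2 5 1 7 8 / 8 2 6 7 5 9 3 4 1 / 4 3 9 1 6 2 8 5 7 / 7 1 5 4 8 3 9 2 6 / 2 5 1 9 4 6 7 8 3 / 9 4 3 5 7 8 6 1 2 / 6 7 8 2 3 1 5 9 4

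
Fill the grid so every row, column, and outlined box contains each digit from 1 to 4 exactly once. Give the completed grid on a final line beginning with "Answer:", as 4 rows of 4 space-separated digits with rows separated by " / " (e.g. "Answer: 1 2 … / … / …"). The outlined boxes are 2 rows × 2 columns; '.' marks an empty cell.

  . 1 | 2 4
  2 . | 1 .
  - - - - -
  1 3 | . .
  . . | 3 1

Step 1. [r4c1∈{4}] nothing but 4 survives at r4c1 ⇒ r4c1=4.
Step 2. [r2c4∈{3}] only 3 remains possible at r2c4, so r2c4=3.
Step 3. [r4c2∈{2}] only 2 remains possible at r4c2 ⇒ r4c2=2.
Step 4. [r3c3∈{4}] only 4 remains possible at r3c3, so r3c3=4.
Step 5. [r2c2∈{4}] r2c2 is down to just 4 ⇒ r2c2=4.
Step 6. [r3c4∈{2}] only 2 remains possible at r3c4. So r3c4=2.
Step 7. [r1c1∈{3}] r1c1's peers cover all but 3. So r1c1=3.

Answer: 3 1 2 4 / 2 4 1 3 / 1 3 4 2 / 4 2 3 1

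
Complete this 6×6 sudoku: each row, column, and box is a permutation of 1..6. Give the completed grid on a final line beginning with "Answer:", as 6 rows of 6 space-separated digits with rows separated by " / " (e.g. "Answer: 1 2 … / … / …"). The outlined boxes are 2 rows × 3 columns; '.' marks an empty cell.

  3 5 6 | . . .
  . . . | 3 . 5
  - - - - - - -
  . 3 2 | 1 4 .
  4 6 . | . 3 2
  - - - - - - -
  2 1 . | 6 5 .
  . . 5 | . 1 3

Step 1. [r5c6∈{4}] r5c6 is down to just 4, so r5c6=4.
Step 2. [r1c5∈{2}] r1c5 has the single candidate 2. So r1c5=2.
Step 3. [r2c3∈{1,4}] in col 3, 4 fits only at r2c3, so r2c3=4.
Step 4. [r1c6∈{1}] only 1 remains possible at r1c6. So r1c6=1.
Step 5. [r4c4∈{5}] r4c4's peers cover all but 5 ⇒ r4c4=5.
Step 6. [r1c4∈{4}] r1c4's peers cover all but 4. So r1c4=4.
Step 7. [r2c2∈{2}] nothing but 2 survives at r2c2 ⇒ r2c2=2.
Step 8. [r6c4∈{2}] nothing but 2 survives at r6c4. So r6c4=2.
Step 9. [r6c1∈{6}] r6c1 is down to just 6. So r6c1=6.
Step 10. [r3c1∈{5}] r3c1's peers cover all but 5 ⇒ r3c1=5.
Step 11. [r2c1∈{1}] r2c1 is down to just 1. So r2c1=1.
Step 12. [r6c2∈{4}] only 4 remains possible at r6c2. So r6c2=4.
Step 13. [r2c5∈{6}] r2c5's peers cover all but 6. So r2c5=6.
Step 14. [r5c3∈{3}] r5c3 is down to just 3, so r5c3=3.
Step 15. [r4c3∈{1}] only 1 remains possible at r4c3 ⇒ r4c3=1.
Step 16. [r3c6∈{6}] nothing but 6 survives at r3c6 ⇒ r3c6=6.

Answer: 3 5 6 4 2 1 / 1 2 4 3 6 5 / 5 3 2 1 4 6 / 4 6 1 5 3 2 / 2 1 3 6 5 4 / 6 4 5 2 1 3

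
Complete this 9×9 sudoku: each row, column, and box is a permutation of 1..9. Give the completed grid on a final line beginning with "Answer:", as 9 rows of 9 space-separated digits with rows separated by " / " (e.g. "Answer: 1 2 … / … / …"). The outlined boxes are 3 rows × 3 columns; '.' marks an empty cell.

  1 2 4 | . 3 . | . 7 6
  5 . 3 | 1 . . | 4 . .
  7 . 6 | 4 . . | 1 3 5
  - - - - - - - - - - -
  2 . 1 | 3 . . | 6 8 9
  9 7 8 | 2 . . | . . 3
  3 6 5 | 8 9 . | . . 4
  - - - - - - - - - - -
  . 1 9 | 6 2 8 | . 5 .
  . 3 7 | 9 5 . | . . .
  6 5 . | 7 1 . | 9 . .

Step 1. [r8c6∈{4}] r8c6's peers cover all but 4, so r8c6=4.
Step 2. [r9c9∈{2,8}] across row 9, 8 lands solely at r9c9, so r9c9=8.
Step 3. [r8c7∈{2}] nothing but 2 survives at r8c7, so r8c7=2.
Step 4. [r2c8∈{2,9}] across col 8, 9 lands solely at r2c8 ⇒ r2c8=9.
Step 5. [r5c8∈{1}] r5c8 has the single candidate 1. So r5c8=1.
Step 6. [r4c6∈{5,7}] r4c6 is the only open cell in row 4 admitting 5 ⇒ r4c6=5.
Step 7. [r4c5∈{4,7}] 7 has one home in row 4: r4c5. So r4c5=7.
Step 8. [r3c2∈{8,9}] r3c2 is the only open cell in col 2 admitting 9. So r3c2=9.
Step 9. [r2c6∈{2,6,7}] row 2 places 7 nowhere but r2c6 ⇒ r2c6=7.
Step 10. [r2c5∈{6,8}] across row 2, 6 lands solely at r2c5. So r2c5=6.
Step 11. [r7c9∈{7}] r7c9's peers cover all but 7. So r7c9=7.
Step 12. [r9c3∈{2}] r9c3 has the single candidate 2, so r9c3=2.
Step 13. [r4c2∈{4}] r4c2 has the single candidate 4. So r4c2=4.
Step 14. [r9c6∈{3}] only 3 remains possible at r9c6, so r9c6=3.
Step 15. [r2c9∈{2}] r2c9 is down to just 2. So r2c9=2.
Step 16. [r8c8∈{6}] r8c8 has the single candidate 6, so r8c8=6.
Step 17. [r8c1∈{8}] r8c1's peers cover all but 8, so r8c1=8.
Step 18. [r8c9∈{1}] r8c9 is down to just 1 ⇒ r8c9=1.
Step 19. [r5c7∈{5}] only 5 remains possible at r5c7. So r5c7=5.
Step 20. [r5c6∈{6}] nothing but 6 survives at r5c6. So r5c6=6.
Step 21. [r9c8∈{4}] nothing but 4 survives at r9c8. So r9c8=4.
Step 22. [r7c1∈{4}] only 4 remains possible at r7c1. So r7c1=4.
Step 23. [r3c5∈{8}] r3c5 is down to just 8, so r3c5=8.
Step 24. [r1c4∈{5}] nothing but 5 survives at r1c4, so r1c4=5.
Step 25. [r6c6∈{1}] r6c6 has the single candidate 1 ⇒ r6c6=1.
Step 26. [r6c7∈{7}] r6c7 has the single candidate 7. So r6c7=7.
Step 27. [r6c8∈{2}] nothing but 2 survives at r6c8 ⇒ r6c8=2.
Step 28. [r3c6∈{2}] r3c6 is down to just 2. So r3c6=2.
Step 29. [r5c5∈{4}] r5c5 has the single candidate 4 ⇒ r5c5=4.
Step 30. [r2c2∈{8}] only 8 remains possible at r2c2. So r2c2=8.
Step 31. [r7c7∈{3}] r7c7 is down to just 3, so r7c7=3.
Step 32. [r1c7∈{8}] only 8 remains possible at r1c7. So r1c7=8.
Step 33. [r1c6∈{9}] r1c6 has the single candidate 9. So r1c6=9.

Answer: 1 2 4 5 3 9 8 7 6 / 5 8 3 1 6 7 4 9 2 / 7 9 6 4 8 2 1 3 5 / 2 4 1 3 7 5 6 8 9 / 9 7 8 2 4 6 5 1 3 / 3 6 5 8 9 1 7 2 4 / 4 1 9 6 2 8 3 5 7 / 8 3 7 9 5 4 2 6 1 / 6 5 2 7 1 3 9 4 8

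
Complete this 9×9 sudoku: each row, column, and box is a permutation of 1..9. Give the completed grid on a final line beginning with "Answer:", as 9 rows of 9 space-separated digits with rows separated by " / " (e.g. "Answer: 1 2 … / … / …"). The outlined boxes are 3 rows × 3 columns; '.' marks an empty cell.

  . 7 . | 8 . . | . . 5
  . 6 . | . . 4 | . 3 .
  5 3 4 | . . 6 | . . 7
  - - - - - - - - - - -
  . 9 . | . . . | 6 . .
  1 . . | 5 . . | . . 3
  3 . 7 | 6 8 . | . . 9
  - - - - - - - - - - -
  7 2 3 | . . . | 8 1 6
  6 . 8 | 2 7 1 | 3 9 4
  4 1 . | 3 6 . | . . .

Step 1. [r6c7∈{1,2,4,5}] r6c7 is the only open cell in row 6 admitting 1 ⇒ r6c7=1.
Step 2. [r6c6∈{2}] r6c6 has the single candidate 2, so r6c6=2.
Step 3. [r9c7∈{2,5,7}] in col 7, 5 fits only at r9c7 ⇒ r9c7=5.
Step 4. [r2c9∈{1,2,8}] in col 9, 1 fits only at r2c9. So r2c9=1.
Step 5. [r5c7∈{2,4,7}] r5c7 is the only open cell in col 7 admitting 7, so r5c7=7.
Step 6. [r4c9∈{2,8}] 8 has one home in col 9: r4c9. So r4c9=8.
Step 7. [r4c1∈{2}] r4c1 is down to just 2 ⇒ r4c1=2.
Step 8. [r1c1∈{9}] r1c1 has the single candidate 9, so r1c1=9.
Step 9. [r5c8∈{2,4}] in row 5, 2 fits only at r5c8 ⇒ r5c8=2.
Step 10. [r5c6∈{9}] r5c6's peers cover all but 9 ⇒ r5c6=9.
Step 11. [r5c5∈{4}] r5c5's peers cover all but 4 ⇒ r5c5=4.
Step 12. [r2c3∈{2}] nothing but 2 survives at r2c3, so r2c3=2.
Step 13. [r2c7∈{9}] r2c7 is down to just 9. So r2c7=9.
Step 14. [r4c8∈{4,5}] r4c8 is the only open cell in row 4 admitting 4. So r4c8=4.
Step 15. [r4c6∈{3,7}] col 6 places 7 nowhere but r4c6, so r4c6=7.
Step 16. [r4c5∈{1,3}] r4c5 is the only open cell in row 4 admitting 3. So r4c5=3.
Step 17. [r3c7∈{2}] r3c7 is down to just 2. So r3c7=2.
Step 18. [r6c2∈{4,5}] r6c2 is the only open cell in row 6 admitting 4 ⇒ r6c2=4.
Step 19. [r2c5∈{5}] r2c5 has the single candidate 5 ⇒ r2c5=5.
Step 20. [r7c5∈{9}] r7c5 is down to just 9. So r7c5=9.
Step 21. [r3c5∈{1}] r3c5 has the single candidate 1. So r3c5=1.
Step 22. [r2c4∈{7}] r2c4 has the single candidate 7 ⇒ r2c4=7.
Step 23. [r1c6∈{3}] only 3 remains possible at r1c6 ⇒ r1c6=3.
Step 24. [r1c7∈{4}] only 4 remains possible at r1c7. So r1c7=4.
Step 25. [r3c4∈{9}] nothing but 9 survives at r3c4 ⇒ r3c4=9.
Step 26. [r9c6∈{8}] r9c6's peers cover all but 8. So r9c6=8.
Step 27. [r1c8∈{6}] nothing but 6 survives at r1c8 ⇒ r1c8=6.
Step 28. [r1c3∈{1}] nothing but 1 survives at r1c3 ⇒ r1c3=1.
Step 29. [r7c4∈{4}] only 4 remains possible at r7c4 ⇒ r7c4=4.
Step 30. [r5c2∈{8}] r5c2 has the single candidate 8 ⇒ r5c2=8.
Step 31. [r9c3∈{9}] only 9 remains possible at r9c3. So r9c3=9.
Step 32. [r6c8∈{5}] r6c8's peers cover all but 5. So r6c8=5.
Step 33. [r7c6∈{5}] r7c6 has the single candidate 5 ⇒ r7c6=5.
Step 34. [r4c3∈{5}] nothing but 5 survives at r4c3 ⇒ r4c3=5.
Step 35. [r9c9∈{2}] only 2 remains possible at r9c9. So r9c9=2.
Step 36. [r9c8∈{7}] r9c8 is down to just 7, so r9c8=7.
Step 37. [r4c4∈{1}] r4c4 has the single candidate 1. So r4c4=1.
Step 38. [r2c1∈{8}] nothing but 8 survives at r2c1 ⇒ r2c1=8.
Step 39. [r8c2∈{5}] r8c2's peers cover all but 5 ⇒ r8c2=5.
Step 40. [r1c5∈{2}] r1c5's peers cover all but 2, so r1c5=2.
Step 41. [r3c8∈{8}] only 8 remains possible at r3c8. So r3c8=8.
Step 42. [r5c3∈{6}] r5c3's peers cover all but 6. So r5c3=6.

Answer: 9 7 1 8 2 3 4 6 5 / 8 6 2 7 5 4 9 3 1 / 5 3 4 9 1 6 2 8 7 / 2 9 5 1 3 7 6 4 8 / 1 8 6 5 4 9 7 2 3 / 3 4 7 6 8 2 1 5 9 / 7 2 3 4 9 5 8 1 6 / 6 5 8 2 7 1 3 9 4 / 4 1 9 3 6 8 5 7 2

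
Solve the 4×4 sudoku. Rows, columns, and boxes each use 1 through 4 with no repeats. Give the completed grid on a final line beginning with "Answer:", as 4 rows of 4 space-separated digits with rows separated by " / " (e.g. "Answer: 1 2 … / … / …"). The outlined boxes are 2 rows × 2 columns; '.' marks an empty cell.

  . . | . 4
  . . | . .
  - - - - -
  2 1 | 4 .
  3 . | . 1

Step 1. [r2c4∈{2,3}] across col 4, 2 lands solely at r2c4, so r2c4=2.
Step 2. [r1c1∈{1}] r1c1's peers cover all but 1 ⇒ r1c1=1.
Step 3. [r1c3∈{3}] nothing but 3 survives at r1c3 ⇒ r1c3=3.
Step 4. [r4c2∈{4}] nothing but 4 survives at r4c2, so r4c2=4.
Step 5. [r2c2∈{3}] r2c2 has the single candidate 3, so r2c2=3.
Step 6. [r3c4∈{3}] r3c4 is down to just 3, so r3c4=3.
Step 7. [r2c1∈{4}] r2c1's peers cover all but 4, so r2c1=4.
Step 8. [r2c3∈{1}] r2c3 is down to just 1. So r2c3=1.
Step 9. [r1c2∈{2}] r1c2 is down to just 2. So r1c2=2.
Step 10. [r4c3∈{2}] nothing but 2 survives at r4c3. So r4c3=2.

Answer: 1 2 3 4 / 4 3 1 2 / 2 1 4 3 / 3 4 2 1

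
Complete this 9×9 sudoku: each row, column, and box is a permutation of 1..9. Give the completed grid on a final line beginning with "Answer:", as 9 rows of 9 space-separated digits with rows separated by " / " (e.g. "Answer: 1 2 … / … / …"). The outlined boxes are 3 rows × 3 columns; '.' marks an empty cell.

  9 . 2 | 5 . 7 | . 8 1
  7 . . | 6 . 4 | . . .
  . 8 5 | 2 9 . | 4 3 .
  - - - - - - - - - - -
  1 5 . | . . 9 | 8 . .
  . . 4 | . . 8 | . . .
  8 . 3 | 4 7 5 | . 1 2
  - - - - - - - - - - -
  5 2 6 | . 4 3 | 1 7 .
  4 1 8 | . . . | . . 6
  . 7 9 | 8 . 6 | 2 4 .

Step 1. [r5c7∈{3,5,6,7,9}] col 7 places 7 nowhere but r5c7, so r5c7=7.
Step 2. [r1c5∈{3}] only 3 remains possible at r1c5 ⇒ r1c5=3.
Step 3. [r9c5∈{1,5}] 1 has one home in row 9: r9c5, so r9c5=1.
Step 4. [r9c9∈{3,5}] in row 9, 5 fits only at r9c9, so r9c9=5.
Step 5. [r8c8∈{9}] nothing but 9 survives at r8c8. So r8c8=9.
Step 6. [r4c5∈{2,6}] r4c5 is the only open cell in row 4 admitting 2, so r4c5=2.
Step 7. [r5c5∈{6}] only 6 remains possible at r5c5 ⇒ r5c5=6.
Step 8. [r6c2∈{6,9}] 6 has one home in box 4: r6c2. So r6c2=6.
Step 9. [r4c4∈{3}] r4c4 is down to just 3 ⇒ r4c4=3.
Step 10. [r6c7∈{9}] only 9 remains possible at r6c7, so r6c7=9.
Step 11. [r2c7∈{5}] r2c7's peers cover all but 5, so r2c7=5.
Step 12. [r3c9∈{7}] r3c9 is down to just 7, so r3c9=7.
Step 13. [r8c5∈{5}] r8c5 is down to just 5 ⇒ r8c5=5.
Step 14. [r2c3∈{1}] r2c3 is down to just 1. So r2c3=1.
Step 15. [r8c6∈{2}] nothing but 2 survives at r8c6. So r8c6=2.
Step 16. [r2c9∈{9}] r2c9's peers cover all but 9 ⇒ r2c9=9.
Step 17. [r8c7∈{3}] r8c7 is down to just 3, so r8c7=3.
Step 18. [r2c5∈{8}] r2c5 has the single candidate 8. So r2c5=8.
Step 19. [r5c2∈{9}] r5c2 has the single candidate 9 ⇒ r5c2=9.
Step 20. [r4c8∈{6}] only 6 remains possible at r4c8, so r4c8=6.
Step 21. [r5c4∈{1}] r5c4 is down to just 1, so r5c4=1.
Step 22. [r7c4∈{9}] r7c4 has the single candidate 9, so r7c4=9.
Step 23. [r8c4∈{7}] only 7 remains possible at r8c4, so r8c4=7.
Step 24. [r4c3∈{7}] r4c3's peers cover all but 7, so r4c3=7.
Step 25. [r4c9∈{4}] only 4 remains possible at r4c9. So r4c9=4.
Step 26. [r5c1∈{2}] r5c1 is down to just 2 ⇒ r5c1=2.
Step 27. [r7c9∈{8}] r7c9's peers cover all but 8. So r7c9=8.
Step 28. [r9c1∈{3}] only 3 remains possible at r9c1, so r9c1=3.
Step 29. [r5c8∈{5}] r5c8 has the single candidate 5 ⇒ r5c8=5.
Step 30. [r3c1∈{6}] r3c1 has the single candidate 6. So r3c1=6.
Step 31. [r5c9∈{3}] only 3 remains possible at r5c9, so r5c9=3.
Step 32. [r1c2∈{4}] nothing but 4 survives at r1c2, so r1c2=4.
Step 33. [r2c2∈{3}] only 3 remains possible at r2c2 ⇒ r2c2=3.
Step 34. [r2c8∈{2}] r2c8 is down to just 2. So r2c8=2.
Step 35. [r3c6∈{1}] r3c6's peers cover all but 1. So r3c6=1.
Step 36. [r1c7∈{6}] r1c7 is down to just 6 ⇒ r1c7=6.

Answer: 9 4 2 5 3 7 6 8 1 / 7 3 1 6 8 4 5 2 9 / 6 8 5 2 9 1 4 3 7 / 1 5 7 3 2 9 8 6 4 / 2 9 4 1 6 8 7 5 3 / 8 6 3 4 7 5 9 1 2 / 5 2 6 9 4 3 1 7 8 / 4 1 8 7 5 2 3 9 6 / 3 7 9 8 1 6 2 4 5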